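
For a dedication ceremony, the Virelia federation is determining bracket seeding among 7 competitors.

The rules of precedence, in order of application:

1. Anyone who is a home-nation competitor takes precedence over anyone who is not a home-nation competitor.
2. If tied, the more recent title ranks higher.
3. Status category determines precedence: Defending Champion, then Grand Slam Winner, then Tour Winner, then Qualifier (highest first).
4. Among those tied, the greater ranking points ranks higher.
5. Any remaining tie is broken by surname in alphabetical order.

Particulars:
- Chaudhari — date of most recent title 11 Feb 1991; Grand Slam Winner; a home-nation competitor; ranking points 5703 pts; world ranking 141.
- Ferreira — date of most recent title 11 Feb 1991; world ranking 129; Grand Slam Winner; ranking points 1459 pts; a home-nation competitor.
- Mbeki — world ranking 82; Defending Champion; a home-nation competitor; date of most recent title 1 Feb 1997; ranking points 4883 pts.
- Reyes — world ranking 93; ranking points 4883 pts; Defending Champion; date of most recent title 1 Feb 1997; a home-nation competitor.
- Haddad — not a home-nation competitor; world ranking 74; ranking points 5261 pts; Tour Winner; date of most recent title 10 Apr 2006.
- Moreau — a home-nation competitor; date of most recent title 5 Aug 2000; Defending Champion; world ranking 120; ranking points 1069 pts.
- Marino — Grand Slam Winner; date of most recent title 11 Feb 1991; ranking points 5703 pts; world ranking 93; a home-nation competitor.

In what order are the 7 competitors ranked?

By the first rule: Moreau, Mbeki, Reyes, Chaudhari, Marino and Ferreira (each a home-nation competitor); then Haddad (not a home-nation competitor).
Among Moreau, Mbeki, Reyes, Chaudhari, Marino and Ferreira, by date of most recent title (later first): Moreau (5 Aug 2000) before Mbeki and Reyes (1 Feb 1997) before Chaudhari, Marino and Ferreira (11 Feb 1991).
Mbeki and Reyes are each Defending Champion, so the next rule applies.
Mbeki and Reyes both have ranking points 4883 pts, so the next rule applies.
Among Mbeki and Reyes, alphabetically by surname: Mbeki before Reyes.
Chaudhari, Marino and Ferreira are each Grand Slam Winner, so the next rule applies.
Among Chaudhari, Marino and Ferreira, by ranking points (higher first): Chaudhari and Marino (5703 pts) before Ferreira (1459 pts).
Among Chaudhari and Marino, alphabetically by surname: Chaudhari before Marino.
Full order: Moreau, Mbeki, Reyes, Chaudhari, Marino, Ferreira, Haddad.

Moreau, Mbeki, Reyes, Chaudhari, Marino, Ferreira, Haddad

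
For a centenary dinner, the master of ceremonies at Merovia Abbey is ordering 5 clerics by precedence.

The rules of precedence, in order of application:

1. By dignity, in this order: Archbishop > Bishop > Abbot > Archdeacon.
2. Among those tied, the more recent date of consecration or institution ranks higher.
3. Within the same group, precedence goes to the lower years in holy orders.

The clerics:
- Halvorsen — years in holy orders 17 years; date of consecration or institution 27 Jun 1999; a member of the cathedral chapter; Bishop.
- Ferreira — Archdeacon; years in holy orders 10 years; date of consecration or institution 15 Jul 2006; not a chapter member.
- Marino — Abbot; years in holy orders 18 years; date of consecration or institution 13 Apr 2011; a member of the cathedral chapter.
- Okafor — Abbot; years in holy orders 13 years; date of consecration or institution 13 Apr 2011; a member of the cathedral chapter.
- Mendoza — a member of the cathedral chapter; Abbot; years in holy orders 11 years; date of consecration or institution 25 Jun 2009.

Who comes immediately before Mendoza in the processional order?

By dignity: Halvorsen (Bishop); then Okafor, Marino and Mendoza (Abbot); then Ferreira (Archdeacon).
Among Okafor, Marino and Mendoza, by date of consecration or institution (later first): Okafor and Marino (13 Apr 2011) before Mendoza (25 Jun 2009).
Among Okafor and Marino, by years in holy orders (lower first): Okafor (13 years) before Marino (18 years).
Order: Halvorsen, Okafor, Marino, Mendoza, Ferreira.

Marino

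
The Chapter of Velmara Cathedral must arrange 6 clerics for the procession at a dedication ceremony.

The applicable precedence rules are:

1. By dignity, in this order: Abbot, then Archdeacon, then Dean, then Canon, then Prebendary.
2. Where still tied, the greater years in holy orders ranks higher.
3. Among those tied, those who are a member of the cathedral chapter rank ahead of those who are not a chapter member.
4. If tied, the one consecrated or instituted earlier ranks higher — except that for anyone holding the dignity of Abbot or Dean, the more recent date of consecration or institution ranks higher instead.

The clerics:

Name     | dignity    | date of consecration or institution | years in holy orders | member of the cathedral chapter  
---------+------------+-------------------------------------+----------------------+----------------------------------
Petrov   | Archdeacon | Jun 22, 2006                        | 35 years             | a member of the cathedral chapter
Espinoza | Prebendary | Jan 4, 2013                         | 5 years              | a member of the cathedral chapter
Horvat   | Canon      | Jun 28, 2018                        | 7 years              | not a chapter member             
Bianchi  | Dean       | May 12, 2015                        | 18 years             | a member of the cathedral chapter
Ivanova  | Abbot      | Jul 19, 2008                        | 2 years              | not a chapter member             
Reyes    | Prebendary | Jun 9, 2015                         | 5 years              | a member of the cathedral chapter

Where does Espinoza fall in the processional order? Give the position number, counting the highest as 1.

5

By dignity: Ivanova (Abbot); then Petrov (Archdeacon); then Bianchi (Dean); then Horvat (Canon); then Espinoza and Reyes (Prebendary).
Espinoza and Reyes both have years in holy orders 5 years, so the next rule applies.
Espinoza and Reyes are each a member of the cathedral chapter, so the next rule applies.
Among Espinoza and Reyes, by date of consecration or institution (earlier first): Espinoza (Jan 4, 2013) before Reyes (Jun 9, 2015).
Order: Ivanova, Petrov, Bianchi, Horvat, Espinoza, Reyes. So position 5.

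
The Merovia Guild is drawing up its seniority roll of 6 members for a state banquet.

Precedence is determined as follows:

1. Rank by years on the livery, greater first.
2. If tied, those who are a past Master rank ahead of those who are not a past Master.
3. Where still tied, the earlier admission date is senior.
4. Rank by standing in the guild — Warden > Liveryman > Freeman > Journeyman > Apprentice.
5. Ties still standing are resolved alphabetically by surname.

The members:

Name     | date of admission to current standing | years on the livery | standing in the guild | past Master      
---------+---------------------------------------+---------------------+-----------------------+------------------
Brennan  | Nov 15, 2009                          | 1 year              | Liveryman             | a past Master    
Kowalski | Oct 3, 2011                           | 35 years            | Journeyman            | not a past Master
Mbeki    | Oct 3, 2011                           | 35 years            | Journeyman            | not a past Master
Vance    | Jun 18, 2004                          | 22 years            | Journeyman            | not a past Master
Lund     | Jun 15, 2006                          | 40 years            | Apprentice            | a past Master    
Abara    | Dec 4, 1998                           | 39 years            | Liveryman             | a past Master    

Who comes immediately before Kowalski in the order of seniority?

By years on the livery (higher first): Lund (40 years); then Abara (39 years); then Kowalski and Mbeki (both 35 years); then Vance (22 years); then Brennan (1 year).
Kowalski and Mbeki are each not a past Master, so the next rule applies.
Kowalski and Mbeki both have date of admission to current standing Oct 3, 2011, so the next rule applies.
Kowalski and Mbeki are each Journeyman, so the next rule applies.
Among Kowalski and Mbeki, alphabetically by surname: Kowalski before Mbeki.
Order: Lund, Abara, Kowalski, Mbeki, Vance, Brennan.

Abara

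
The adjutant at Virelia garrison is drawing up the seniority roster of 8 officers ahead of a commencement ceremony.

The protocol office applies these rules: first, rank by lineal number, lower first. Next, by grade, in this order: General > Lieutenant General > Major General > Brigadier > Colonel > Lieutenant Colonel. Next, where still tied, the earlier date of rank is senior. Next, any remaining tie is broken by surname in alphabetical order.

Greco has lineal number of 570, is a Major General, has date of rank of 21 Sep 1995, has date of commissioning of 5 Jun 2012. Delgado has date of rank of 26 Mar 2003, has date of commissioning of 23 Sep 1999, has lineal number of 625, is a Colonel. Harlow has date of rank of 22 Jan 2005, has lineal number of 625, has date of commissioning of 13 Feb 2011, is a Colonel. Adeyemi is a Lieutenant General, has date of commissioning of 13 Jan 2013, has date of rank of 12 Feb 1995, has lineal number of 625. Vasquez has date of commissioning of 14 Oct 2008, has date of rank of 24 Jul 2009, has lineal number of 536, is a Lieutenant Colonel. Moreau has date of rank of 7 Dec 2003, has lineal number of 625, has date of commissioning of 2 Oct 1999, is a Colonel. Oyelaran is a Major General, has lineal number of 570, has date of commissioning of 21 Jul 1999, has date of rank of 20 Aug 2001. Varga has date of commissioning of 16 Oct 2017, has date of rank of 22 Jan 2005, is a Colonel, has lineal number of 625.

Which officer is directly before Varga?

By lineal number (lower first): Vasquez (536); then Greco and Oyelaran (both 570); then Adeyemi, Delgado, Moreau, Harlow and Varga (each 625).
Greco and Oyelaran are each Major General, so the next rule applies.
Among Greco and Oyelaran, by date of rank (earlier first): Greco (21 Sep 1995) before Oyelaran (20 Aug 2001).
Among Adeyemi, Delgado, Moreau, Harlow and Varga, by grade: Adeyemi (Lieutenant General) before Delgado, Moreau, Harlow and Varga (Colonel).
Among Delgado, Moreau, Harlow and Varga, by date of rank (earlier first): Delgado (26 Mar 2003) before Moreau (7 Dec 2003) before Harlow and Varga (22 Jan 2005).
Among Harlow and Varga, alphabetically by surname: Harlow before Varga.
Order: Vasquez, Greco, Oyelaran, Adeyemi, Delgado, Moreau, Harlow, Varga.

Harlow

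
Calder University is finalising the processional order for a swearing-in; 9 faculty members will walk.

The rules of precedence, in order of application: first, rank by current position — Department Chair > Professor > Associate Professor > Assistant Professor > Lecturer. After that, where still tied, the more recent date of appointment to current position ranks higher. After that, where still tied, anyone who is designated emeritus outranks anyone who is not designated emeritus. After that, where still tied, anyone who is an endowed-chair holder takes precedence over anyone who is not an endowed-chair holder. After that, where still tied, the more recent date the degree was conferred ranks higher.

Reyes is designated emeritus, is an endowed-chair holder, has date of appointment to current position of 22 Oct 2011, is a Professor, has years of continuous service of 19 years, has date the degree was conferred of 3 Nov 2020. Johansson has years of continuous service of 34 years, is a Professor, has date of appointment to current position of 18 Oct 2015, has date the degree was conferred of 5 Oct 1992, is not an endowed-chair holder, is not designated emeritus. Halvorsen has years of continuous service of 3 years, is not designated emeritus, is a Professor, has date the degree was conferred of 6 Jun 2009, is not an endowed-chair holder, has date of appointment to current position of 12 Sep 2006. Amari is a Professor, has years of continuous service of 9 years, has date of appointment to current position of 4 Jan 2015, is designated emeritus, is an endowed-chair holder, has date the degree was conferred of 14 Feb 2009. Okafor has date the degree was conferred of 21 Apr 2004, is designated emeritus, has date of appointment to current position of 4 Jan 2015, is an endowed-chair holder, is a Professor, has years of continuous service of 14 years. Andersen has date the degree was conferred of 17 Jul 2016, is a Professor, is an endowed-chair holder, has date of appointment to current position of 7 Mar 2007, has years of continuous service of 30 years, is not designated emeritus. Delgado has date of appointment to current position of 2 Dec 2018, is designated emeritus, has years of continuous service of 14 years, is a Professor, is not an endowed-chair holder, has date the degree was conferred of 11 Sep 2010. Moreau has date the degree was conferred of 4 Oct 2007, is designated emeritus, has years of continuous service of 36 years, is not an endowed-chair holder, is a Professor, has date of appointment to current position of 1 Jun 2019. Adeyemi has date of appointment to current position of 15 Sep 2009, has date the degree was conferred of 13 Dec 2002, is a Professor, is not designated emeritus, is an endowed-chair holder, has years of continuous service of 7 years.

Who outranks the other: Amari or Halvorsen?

By current position: Moreau, Delgado, Johansson, Amari, Okafor, Reyes, Adeyemi, Andersen and Halvorsen (Professor).
Among Moreau, Delgado, Johansson, Amari, Okafor, Reyes, Adeyemi, Andersen and Halvorsen, by date of appointment to current position (later first): Moreau (1 Jun 2019) before Delgado (2 Dec 2018) before Johansson (18 Oct 2015) before Amari and Okafor (4 Jan 2015) before Reyes (22 Oct 2011) before Adeyemi (15 Sep 2009) before Andersen (7 Mar 2007) before Halvorsen (12 Sep 2006).
Amari and Okafor are each designated emeritus, so the next rule applies.
Amari and Okafor are each an endowed-chair holder, so the next rule applies.
Among Amari and Okafor, by date the degree was conferred (later first): Amari (14 Feb 2009) before Okafor (21 Apr 2004).
So Amari takes precedence.

Amari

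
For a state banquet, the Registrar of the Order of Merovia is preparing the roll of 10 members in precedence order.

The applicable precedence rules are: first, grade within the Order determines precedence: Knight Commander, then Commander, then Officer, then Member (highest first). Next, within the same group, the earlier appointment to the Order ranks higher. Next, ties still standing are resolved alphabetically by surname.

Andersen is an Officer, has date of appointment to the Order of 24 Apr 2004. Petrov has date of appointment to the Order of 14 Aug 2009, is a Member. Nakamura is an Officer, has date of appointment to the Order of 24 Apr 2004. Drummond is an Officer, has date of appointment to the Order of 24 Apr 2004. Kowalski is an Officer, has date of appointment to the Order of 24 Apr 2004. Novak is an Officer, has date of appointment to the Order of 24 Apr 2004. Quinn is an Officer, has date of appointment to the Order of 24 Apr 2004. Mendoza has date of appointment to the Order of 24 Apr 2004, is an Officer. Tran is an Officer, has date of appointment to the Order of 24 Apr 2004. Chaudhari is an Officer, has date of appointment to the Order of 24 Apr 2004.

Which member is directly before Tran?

By grade within the Order: Andersen, Chaudhari, Drummond, Kowalski, Mendoza, Nakamura, Novak, Quinn and Tran (Officer); then Petrov (Member).
Andersen, Chaudhari, Drummond, Kowalski, Mendoza, Nakamura, Novak, Quinn and Tran all have date of appointment to the Order 24 Apr 2004, so the next rule applies.
Among Andersen, Chaudhari, Drummond, Kowalski, Mendoza, Nakamura, Novak, Quinn and Tran, alphabetically by surname: Andersen before Chaudhari before Drummond before Kowalski before Mendoza before Nakamura before Novak before Quinn before Tran.
Order: Andersen, Chaudhari, Drummond, Kowalski, Mendoza, Nakamura, Novak, Quinn, Tran, Petrov.

Quinn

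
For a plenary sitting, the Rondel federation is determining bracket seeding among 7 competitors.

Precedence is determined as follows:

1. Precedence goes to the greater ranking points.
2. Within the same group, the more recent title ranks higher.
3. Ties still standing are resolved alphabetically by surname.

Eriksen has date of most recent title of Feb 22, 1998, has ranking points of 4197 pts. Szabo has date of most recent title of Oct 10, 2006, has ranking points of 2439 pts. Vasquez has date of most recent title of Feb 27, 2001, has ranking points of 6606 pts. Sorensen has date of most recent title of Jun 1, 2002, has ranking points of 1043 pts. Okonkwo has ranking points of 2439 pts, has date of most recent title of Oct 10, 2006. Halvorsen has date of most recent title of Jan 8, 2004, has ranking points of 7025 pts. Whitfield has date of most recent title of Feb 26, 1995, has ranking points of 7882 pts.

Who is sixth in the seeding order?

Szabo

By ranking points (higher first): Whitfield (7882 pts); then Halvorsen (7025 pts); then Vasquez (6606 pts); then Eriksen (4197 pts); then Okonkwo and Szabo (both 2439 pts); then Sorensen (1043 pts).
Okonkwo and Szabo both have date of most recent title Oct 10, 2006, so the next rule applies.
Among Okonkwo and Szabo, alphabetically by surname: Okonkwo before Szabo.
Order: Whitfield, Halvorsen, Vasquez, Eriksen, Okonkwo, Szabo, Sorensen.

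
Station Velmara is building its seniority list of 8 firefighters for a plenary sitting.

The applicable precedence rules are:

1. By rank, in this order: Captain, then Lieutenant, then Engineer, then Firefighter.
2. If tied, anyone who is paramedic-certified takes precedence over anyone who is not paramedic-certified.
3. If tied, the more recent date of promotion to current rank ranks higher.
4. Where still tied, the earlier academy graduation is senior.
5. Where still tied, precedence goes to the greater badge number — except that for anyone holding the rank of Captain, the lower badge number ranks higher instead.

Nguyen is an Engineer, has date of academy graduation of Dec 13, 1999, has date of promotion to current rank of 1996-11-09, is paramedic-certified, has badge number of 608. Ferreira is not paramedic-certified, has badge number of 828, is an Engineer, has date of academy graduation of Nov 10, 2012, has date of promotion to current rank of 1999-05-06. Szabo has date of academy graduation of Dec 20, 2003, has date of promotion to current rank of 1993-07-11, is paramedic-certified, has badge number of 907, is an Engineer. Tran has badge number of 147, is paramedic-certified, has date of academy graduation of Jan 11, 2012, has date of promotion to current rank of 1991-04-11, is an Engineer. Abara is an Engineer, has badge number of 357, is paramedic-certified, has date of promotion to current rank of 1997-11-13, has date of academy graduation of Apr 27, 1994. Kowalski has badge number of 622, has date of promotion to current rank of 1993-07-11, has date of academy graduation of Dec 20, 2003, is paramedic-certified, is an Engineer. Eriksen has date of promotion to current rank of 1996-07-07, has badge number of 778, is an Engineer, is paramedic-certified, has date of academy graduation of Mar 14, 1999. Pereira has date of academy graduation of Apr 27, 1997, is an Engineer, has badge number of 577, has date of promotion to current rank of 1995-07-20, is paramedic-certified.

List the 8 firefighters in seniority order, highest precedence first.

By rank: Abara, Nguyen, Eriksen, Pereira, Szabo, Kowalski, Tran and Ferreira (Engineer).
Among Abara, Nguyen, Eriksen, Pereira, Szabo, Kowalski, Tran and Ferreira, paramedic-certified before not paramedic-certified: Abara, Nguyen, Eriksen, Pereira, Szabo, Kowalski and Tran (paramedic-certified) before Ferreira (not paramedic-certified).
Among Abara, Nguyen, Eriksen, Pereira, Szabo, Kowalski and Tran, by date of promotion to current rank (later first): Abara (1997-11-13) before Nguyen (1996-11-09) before Eriksen (1996-07-07) before Pereira (1995-07-20) before Szabo and Kowalski (1993-07-11) before Tran (1991-04-11).
Szabo and Kowalski both have date of academy graduation Dec 20, 2003, so the next rule applies.
Among Szabo and Kowalski, by badge number (higher first): Szabo (907) before Kowalski (622).
Full order: Abara, Nguyen, Eriksen, Pereira, Szabo, Kowalski, Tran, Ferreira.

Abara, Nguyen, Eriksen, Pereira, Szabo, Kowalski, Tran, Ferreira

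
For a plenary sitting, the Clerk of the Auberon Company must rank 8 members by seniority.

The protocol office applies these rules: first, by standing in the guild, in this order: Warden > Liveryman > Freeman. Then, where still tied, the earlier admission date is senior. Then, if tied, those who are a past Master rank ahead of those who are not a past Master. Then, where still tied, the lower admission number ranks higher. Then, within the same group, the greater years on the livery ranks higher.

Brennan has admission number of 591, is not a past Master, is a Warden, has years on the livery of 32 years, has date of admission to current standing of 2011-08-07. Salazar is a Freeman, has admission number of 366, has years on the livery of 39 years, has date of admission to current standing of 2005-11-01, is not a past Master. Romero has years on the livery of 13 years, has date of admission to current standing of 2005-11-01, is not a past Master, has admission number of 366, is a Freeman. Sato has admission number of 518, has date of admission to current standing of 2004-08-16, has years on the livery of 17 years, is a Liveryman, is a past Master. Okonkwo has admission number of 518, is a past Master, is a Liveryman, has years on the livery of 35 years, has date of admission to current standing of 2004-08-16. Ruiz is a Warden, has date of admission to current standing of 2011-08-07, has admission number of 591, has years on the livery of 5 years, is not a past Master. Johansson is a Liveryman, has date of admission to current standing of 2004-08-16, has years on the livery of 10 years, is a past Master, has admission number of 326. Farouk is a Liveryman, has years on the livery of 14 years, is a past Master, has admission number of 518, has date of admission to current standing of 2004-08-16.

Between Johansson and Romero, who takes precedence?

By standing in the guild: Brennan and Ruiz (Warden); then Johansson, Okonkwo, Sato and Farouk (Liveryman); then Salazar and Romero (Freeman).
Brennan and Ruiz both have date of admission to current standing 2011-08-07, so the next rule applies.
Brennan and Ruiz are each not a past Master, so the next rule applies.
Brennan and Ruiz both have admission number 591, so the next rule applies.
Among Brennan and Ruiz, by years on the livery (higher first): Brennan (32 years) before Ruiz (5 years).
Johansson, Okonkwo, Sato and Farouk all have date of admission to current standing 2004-08-16, so the next rule applies.
Johansson, Okonkwo, Sato and Farouk are each a past Master, so the next rule applies.
Among Johansson, Okonkwo, Sato and Farouk, by admission number (lower first): Johansson (326) before Okonkwo, Sato and Farouk (518).
Among Okonkwo, Sato and Farouk, by years on the livery (higher first): Okonkwo (35 years) before Sato (17 years) before Farouk (14 years).
Salazar and Romero both have date of admission to current standing 2005-11-01, so the next rule applies.
Salazar and Romero are each not a past Master, so the next rule applies.
Salazar and Romero both have admission number 366, so the next rule applies.
Among Salazar and Romero, by years on the livery (higher first): Salazar (39 years) before Romero (13 years).
So Johansson takes precedence.

Johansson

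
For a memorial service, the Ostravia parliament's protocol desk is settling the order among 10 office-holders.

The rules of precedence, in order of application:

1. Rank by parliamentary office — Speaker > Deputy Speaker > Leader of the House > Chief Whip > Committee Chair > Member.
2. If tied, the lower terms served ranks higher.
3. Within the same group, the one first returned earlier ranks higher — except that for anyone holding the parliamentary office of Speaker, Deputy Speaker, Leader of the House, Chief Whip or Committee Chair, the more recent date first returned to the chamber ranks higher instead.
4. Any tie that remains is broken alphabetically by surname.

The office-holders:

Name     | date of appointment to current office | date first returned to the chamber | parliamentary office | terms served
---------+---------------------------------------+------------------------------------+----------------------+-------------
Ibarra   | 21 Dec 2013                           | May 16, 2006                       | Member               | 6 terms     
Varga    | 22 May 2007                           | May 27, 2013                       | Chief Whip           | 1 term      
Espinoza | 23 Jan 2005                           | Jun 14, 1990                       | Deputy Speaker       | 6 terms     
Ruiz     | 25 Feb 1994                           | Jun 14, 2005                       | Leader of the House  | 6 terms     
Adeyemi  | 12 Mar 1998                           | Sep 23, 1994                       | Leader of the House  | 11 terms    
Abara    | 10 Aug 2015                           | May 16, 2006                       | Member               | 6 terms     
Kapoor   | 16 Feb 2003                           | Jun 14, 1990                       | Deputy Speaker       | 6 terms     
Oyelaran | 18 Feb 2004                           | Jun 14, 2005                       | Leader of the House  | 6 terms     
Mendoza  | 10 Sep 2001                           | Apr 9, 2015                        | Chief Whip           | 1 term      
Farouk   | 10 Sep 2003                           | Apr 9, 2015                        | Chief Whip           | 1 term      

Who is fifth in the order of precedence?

By parliamentary office: Espinoza and Kapoor (Deputy Speaker); then Oyelaran, Ruiz and Adeyemi (Leader of the House); then Farouk, Mendoza and Varga (Chief Whip); then Abara and Ibarra (Member).
Espinoza and Kapoor both have terms served 6 terms, so the next rule applies.
Espinoza and Kapoor both have date first returned to the chamber Jun 14, 1990, so the next rule applies.
Among Espinoza and Kapoor, alphabetically by surname: Espinoza before Kapoor.
Among Oyelaran, Ruiz and Adeyemi, by terms served (lower first): Oyelaran and Ruiz (6 terms) before Adeyemi (11 terms).
Oyelaran and Ruiz both have date first returned to the chamber Jun 14, 2005, so the next rule applies.
Among Oyelaran and Ruiz, alphabetically by surname: Oyelaran before Ruiz.
Farouk, Mendoza and Varga all have terms served 1 term, so the next rule applies.
Among Farouk, Mendoza and Varga, by date first returned to the chamber (later first) (reversed rule for this group): Farouk and Mendoza (Apr 9, 2015) before Varga (May 27, 2013).
Among Farouk and Mendoza, alphabetically by surname: Farouk before Mendoza.
Abara and Ibarra both have terms served 6 terms, so the next rule applies.
Abara and Ibarra both have date first returned to the chamber May 16, 2006, so the next rule applies.
Among Abara and Ibarra, alphabetically by surname: Abara before Ibarra.
Order: Espinoza, Kapoor, Oyelaran, Ruiz, Adeyemi, Farouk, Mendoza, Varga, Abara, Ibarra.

Adeyemi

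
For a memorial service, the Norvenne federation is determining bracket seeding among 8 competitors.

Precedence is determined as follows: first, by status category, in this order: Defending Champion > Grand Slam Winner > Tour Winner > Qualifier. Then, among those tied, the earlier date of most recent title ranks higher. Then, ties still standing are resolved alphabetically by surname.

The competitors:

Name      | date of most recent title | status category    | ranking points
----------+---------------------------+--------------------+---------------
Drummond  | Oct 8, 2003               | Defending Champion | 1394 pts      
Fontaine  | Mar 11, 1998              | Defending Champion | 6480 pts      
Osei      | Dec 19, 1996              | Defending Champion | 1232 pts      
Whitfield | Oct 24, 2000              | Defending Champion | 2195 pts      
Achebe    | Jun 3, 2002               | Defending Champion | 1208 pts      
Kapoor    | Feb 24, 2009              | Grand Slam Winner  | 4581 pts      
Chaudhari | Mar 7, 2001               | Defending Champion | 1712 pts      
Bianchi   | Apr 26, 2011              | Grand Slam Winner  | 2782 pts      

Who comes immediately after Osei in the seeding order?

Fontaine

By status category: Osei, Fontaine, Whitfield, Chaudhari, Achebe and Drummond (Defending Champion); then Kapoor and Bianchi (Grand Slam Winner).
Among Osei, Fontaine, Whitfield, Chaudhari, Achebe and Drummond, by date of most recent title (earlier first): Osei (Dec 19, 1996) before Fontaine (Mar 11, 1998) before Whitfield (Oct 24, 2000) before Chaudhari (Mar 7, 2001) before Achebe (Jun 3, 2002) before Drummond (Oct 8, 2003).
Among Kapoor and Bianchi, by date of most recent title (earlier first): Kapoor (Feb 24, 2009) before Bianchi (Apr 26, 2011).
Order: Osei, Fontaine, Whitfield, Chaudhari, Achebe, Drummond, Kapoor, Bianchi.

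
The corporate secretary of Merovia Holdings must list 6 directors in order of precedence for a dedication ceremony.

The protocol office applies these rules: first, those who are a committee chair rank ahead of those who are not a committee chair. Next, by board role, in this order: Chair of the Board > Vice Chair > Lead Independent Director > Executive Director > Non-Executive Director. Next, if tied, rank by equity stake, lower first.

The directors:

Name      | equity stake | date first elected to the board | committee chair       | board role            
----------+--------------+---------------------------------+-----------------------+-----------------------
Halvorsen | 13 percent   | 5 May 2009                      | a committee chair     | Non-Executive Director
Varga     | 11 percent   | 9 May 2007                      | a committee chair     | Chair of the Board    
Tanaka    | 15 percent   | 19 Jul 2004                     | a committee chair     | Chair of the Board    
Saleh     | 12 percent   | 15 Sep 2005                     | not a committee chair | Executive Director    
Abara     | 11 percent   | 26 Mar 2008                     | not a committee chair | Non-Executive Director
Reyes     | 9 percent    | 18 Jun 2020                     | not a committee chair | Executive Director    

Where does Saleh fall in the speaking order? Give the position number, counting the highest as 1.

By the first rule: Varga, Tanaka and Halvorsen (each a committee chair); then Reyes, Saleh and Abara (each not a committee chair).
Among Varga, Tanaka and Halvorsen, by board role: Varga and Tanaka (Chair of the Board) before Halvorsen (Non-Executive Director).
Among Varga and Tanaka, by equity stake (lower first): Varga (11 percent) before Tanaka (15 percent).
Among Reyes, Saleh and Abara, by board role: Reyes and Saleh (Executive Director) before Abara (Non-Executive Director).
Among Reyes and Saleh, by equity stake (lower first): Reyes (9 percent) before Saleh (12 percent).
Order: Varga, Tanaka, Halvorsen, Reyes, Saleh, Abara. So position 5.

5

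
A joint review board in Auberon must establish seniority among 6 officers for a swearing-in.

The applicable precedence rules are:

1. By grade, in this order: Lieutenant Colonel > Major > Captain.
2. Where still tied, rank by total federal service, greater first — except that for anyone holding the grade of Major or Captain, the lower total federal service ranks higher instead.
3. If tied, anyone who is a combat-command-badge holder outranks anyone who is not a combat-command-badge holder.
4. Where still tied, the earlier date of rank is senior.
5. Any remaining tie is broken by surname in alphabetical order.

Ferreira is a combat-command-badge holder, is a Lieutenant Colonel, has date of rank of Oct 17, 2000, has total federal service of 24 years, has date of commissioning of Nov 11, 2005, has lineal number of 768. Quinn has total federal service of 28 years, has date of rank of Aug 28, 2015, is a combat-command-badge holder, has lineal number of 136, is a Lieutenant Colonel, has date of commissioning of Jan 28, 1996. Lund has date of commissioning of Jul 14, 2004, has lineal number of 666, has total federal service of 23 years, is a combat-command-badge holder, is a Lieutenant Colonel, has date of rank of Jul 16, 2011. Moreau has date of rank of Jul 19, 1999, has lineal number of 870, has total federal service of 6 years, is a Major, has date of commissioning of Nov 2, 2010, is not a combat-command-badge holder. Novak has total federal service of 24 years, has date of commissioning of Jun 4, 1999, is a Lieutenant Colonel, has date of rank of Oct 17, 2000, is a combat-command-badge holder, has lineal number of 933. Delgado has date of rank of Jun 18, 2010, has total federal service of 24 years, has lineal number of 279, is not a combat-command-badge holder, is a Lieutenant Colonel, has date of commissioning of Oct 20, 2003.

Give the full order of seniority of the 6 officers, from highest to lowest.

By grade: Quinn, Ferreira, Novak, Delgado and Lund (Lieutenant Colonel); then Moreau (Major).
Among Quinn, Ferreira, Novak, Delgado and Lund, by total federal service (higher first): Quinn (28 years) before Ferreira, Novak and Delgado (24 years) before Lund (23 years).
Among Ferreira, Novak and Delgado, a combat-command-badge holder before not a combat-command-badge holder: Ferreira and Novak (a combat-command-badge holder) before Delgado (not a combat-command-badge holder).
Ferreira and Novak both have date of rank Oct 17, 2000, so the next rule applies.
Among Ferreira and Novak, alphabetically by surname: Ferreira before Novak.
Full order: Quinn, Ferreira, Novak, Delgado, Lund, Moreau.

Quinn, Ferreira, Novak, Delgado, Lund, Moreau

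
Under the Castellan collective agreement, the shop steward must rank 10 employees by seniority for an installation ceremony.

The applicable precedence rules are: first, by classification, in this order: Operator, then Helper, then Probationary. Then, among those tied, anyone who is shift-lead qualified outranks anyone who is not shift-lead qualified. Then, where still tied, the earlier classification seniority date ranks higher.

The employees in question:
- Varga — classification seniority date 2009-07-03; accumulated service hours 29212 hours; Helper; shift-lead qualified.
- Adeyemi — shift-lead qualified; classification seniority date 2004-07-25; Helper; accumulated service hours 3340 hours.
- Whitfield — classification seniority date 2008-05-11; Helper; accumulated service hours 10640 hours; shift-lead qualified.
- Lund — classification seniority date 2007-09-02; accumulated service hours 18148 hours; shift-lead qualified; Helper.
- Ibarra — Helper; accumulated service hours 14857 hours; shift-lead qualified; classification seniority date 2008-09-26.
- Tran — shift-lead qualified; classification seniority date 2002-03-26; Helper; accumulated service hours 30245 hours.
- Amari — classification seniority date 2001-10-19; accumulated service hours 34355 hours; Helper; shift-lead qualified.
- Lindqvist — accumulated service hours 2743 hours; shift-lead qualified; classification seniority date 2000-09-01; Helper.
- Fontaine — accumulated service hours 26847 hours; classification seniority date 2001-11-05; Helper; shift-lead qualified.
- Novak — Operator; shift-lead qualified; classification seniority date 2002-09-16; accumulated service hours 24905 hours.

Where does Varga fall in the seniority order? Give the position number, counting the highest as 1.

10

By classification: Novak (Operator); then Lindqvist, Amari, Fontaine, Tran, Adeyemi, Lund, Whitfield, Ibarra and Varga (Helper).
Lindqvist, Amari, Fontaine, Tran, Adeyemi, Lund, Whitfield, Ibarra and Varga are each shift-lead qualified, so the next rule applies.
Among Lindqvist, Amari, Fontaine, Tran, Adeyemi, Lund, Whitfield, Ibarra and Varga, by classification seniority date (earlier first): Lindqvist (2000-09-01) before Amari (2001-10-19) before Fontaine (2001-11-05) before Tran (2002-03-26) before Adeyemi (2004-07-25) before Lund (2007-09-02) before Whitfield (2008-05-11) before Ibarra (2008-09-26) before Varga (2009-07-03).
Order: Novak, Lindqvist, Amari, Fontaine, Tran, Adeyemi, Lund, Whitfield, Ibarra, Varga. So position 10.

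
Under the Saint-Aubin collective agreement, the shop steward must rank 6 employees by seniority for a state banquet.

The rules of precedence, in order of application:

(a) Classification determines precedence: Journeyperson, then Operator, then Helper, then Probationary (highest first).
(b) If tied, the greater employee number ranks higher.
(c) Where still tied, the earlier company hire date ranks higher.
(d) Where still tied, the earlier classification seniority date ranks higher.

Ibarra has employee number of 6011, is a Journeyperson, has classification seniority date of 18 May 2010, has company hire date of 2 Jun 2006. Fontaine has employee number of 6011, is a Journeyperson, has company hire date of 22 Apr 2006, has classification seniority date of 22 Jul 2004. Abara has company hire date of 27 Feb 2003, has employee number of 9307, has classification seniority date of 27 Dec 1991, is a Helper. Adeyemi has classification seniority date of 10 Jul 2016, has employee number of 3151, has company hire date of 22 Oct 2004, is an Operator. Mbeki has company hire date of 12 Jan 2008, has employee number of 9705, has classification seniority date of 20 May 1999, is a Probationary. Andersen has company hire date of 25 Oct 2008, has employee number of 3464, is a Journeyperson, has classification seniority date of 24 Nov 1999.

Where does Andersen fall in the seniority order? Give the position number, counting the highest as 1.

By classification: Fontaine, Ibarra and Andersen (Journeyperson); then Adeyemi (Operator); then Abara (Helper); then Mbeki (Probationary).
Among Fontaine, Ibarra and Andersen, by employee number (higher first): Fontaine and Ibarra (6011) before Andersen (3464).
Among Fontaine and Ibarra, by company hire date (earlier first): Fontaine (22 Apr 2006) before Ibarra (2 Jun 2006).
Order: Fontaine, Ibarra, Andersen, Adeyemi, Abara, Mbeki. So position 3.

3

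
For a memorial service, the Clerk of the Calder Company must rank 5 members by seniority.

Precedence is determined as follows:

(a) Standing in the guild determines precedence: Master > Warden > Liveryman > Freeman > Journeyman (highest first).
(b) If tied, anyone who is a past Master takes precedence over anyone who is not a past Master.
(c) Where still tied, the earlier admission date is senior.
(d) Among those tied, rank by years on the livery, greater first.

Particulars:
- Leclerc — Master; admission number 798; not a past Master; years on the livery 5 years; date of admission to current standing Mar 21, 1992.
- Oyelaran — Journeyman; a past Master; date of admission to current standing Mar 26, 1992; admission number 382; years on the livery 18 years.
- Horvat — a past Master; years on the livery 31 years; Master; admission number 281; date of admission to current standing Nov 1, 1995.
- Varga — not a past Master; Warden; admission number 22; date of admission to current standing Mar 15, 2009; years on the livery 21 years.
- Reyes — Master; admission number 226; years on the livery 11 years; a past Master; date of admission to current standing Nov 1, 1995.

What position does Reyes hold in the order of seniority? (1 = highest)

By standing in the guild: Horvat, Reyes and Leclerc (Master); then Varga (Warden); then Oyelaran (Journeyman).
Among Horvat, Reyes and Leclerc, a past Master before not a past Master: Horvat and Reyes (a past Master) before Leclerc (not a past Master).
Horvat and Reyes both have date of admission to current standing Nov 1, 1995, so the next rule applies.
Among Horvat and Reyes, by years on the livery (higher first): Horvat (31 years) before Reyes (11 years).
Order: Horvat, Reyes, Leclerc, Varga, Oyelaran. So position 2.

2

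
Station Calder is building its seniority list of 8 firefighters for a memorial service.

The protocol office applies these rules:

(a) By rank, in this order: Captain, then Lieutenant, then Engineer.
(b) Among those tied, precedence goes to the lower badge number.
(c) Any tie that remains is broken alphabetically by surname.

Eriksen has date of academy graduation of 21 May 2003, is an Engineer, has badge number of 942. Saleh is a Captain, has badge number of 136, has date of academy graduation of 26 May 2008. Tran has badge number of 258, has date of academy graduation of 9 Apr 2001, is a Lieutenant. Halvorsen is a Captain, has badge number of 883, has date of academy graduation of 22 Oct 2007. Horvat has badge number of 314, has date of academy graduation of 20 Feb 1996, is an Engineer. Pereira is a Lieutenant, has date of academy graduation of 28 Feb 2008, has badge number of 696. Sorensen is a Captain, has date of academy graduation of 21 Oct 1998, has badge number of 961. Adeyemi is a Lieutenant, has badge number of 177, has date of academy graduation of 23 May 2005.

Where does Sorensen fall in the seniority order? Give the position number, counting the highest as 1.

3

By rank: Saleh, Halvorsen and Sorensen (Captain); then Adeyemi, Tran and Pereira (Lieutenant); then Horvat and Eriksen (Engineer).
Among Saleh, Halvorsen and Sorensen, by badge number (lower first): Saleh (136) before Halvorsen (883) before Sorensen (961).
Among Adeyemi, Tran and Pereira, by badge number (lower first): Adeyemi (177) before Tran (258) before Pereira (696).
Among Horvat and Eriksen, by badge number (lower first): Horvat (314) before Eriksen (942).
Order: Saleh, Halvorsen, Sorensen, Adeyemi, Tran, Pereira, Horvat, Eriksen. So position 3.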